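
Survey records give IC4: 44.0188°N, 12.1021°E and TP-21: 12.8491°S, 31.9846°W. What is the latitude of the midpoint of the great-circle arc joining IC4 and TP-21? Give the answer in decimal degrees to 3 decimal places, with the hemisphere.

Bx = cos φ₂ cos Δλ = 0.700301,  By = cos φ₂ sin Δλ = -0.678324
φₘ = atan2(sin φ₁ + sin φ₂, √((cos φ₁ + Bx)² + By²)) = 16.71795°
λₘ = λ₁ + atan2(By, cos φ₁ + Bx) = -13.44059°

16.718°N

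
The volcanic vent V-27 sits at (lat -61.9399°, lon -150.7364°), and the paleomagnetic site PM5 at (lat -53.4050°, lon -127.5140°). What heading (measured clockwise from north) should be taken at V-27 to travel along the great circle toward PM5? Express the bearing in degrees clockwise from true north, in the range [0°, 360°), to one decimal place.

65.8°

Δλ = 23.2224°
y = sin Δλ · cos φ₂ = 0.235065
x = cos φ₁ sin φ₂ − sin φ₁ cos φ₂ cos Δλ = 0.105790
θ = atan2(y, x) = 65.7701° → 65.7701° (mod 360°)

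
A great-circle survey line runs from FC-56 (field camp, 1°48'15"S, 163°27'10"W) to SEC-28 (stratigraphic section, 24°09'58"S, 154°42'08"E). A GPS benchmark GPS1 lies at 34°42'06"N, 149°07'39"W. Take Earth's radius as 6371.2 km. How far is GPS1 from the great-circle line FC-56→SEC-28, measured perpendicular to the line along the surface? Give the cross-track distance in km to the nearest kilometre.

FC-56: φ = -1.80417°, λ = -163.45278°
SEC-28: φ = -24.16611°, λ = +154.70222°
GPS1: φ = +34.70167°, λ = -149.12750°
δ₁₃ = central angle FC-56→GPS1 = 0.678928 rad  (haversine)
θ₁₃ = bearing FC-56→GPS1 = 18.901°,  θ₁₂ = bearing FC-56→SEC-28 = 237.498°
dₓₜ = R·arcsin(sin δ₁₃ · sin(θ₁₃ − θ₁₂)) = 6371.2·arcsin(0.62796·sin(-218.597°)) = 2564.600 km
|dₓₜ| = 2564.600 km

2565 km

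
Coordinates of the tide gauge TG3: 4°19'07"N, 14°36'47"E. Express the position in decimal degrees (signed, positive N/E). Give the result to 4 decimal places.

+4.3186°, +14.6131°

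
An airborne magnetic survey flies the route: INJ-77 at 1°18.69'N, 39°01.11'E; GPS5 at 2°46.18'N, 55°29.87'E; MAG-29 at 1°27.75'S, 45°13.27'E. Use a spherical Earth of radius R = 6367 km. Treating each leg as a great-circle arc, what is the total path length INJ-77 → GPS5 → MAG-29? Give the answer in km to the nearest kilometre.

3072 km

INJ-77: φ = +1.31150°, λ = +39.01850°
GPS5: φ = +2.76967°, λ = +55.49783°
MAG-29: φ = -1.46250°, λ = +45.22117°
INJ-77→GPS5: c = 0.288552 rad, d = 1837.21 km
GPS5→MAG-29: c = 0.193927 rad, d = 1234.74 km
Total = 1837.21 + 1234.74 = 3071.94 km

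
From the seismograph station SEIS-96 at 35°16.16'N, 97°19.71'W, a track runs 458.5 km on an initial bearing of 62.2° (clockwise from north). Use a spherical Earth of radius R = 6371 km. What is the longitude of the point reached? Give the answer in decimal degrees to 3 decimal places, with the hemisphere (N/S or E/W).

92.754°W

SEIS-96: φ = +35.26933°, λ = -97.32850°
δ = d/R = 458.5/6371 = 0.071967 rad
φ₂ = arcsin(sin φ₁ cos δ + cos φ₁ sin δ cos θ)
   = arcsin(0.57742·0.99741 + 0.81645·0.07190·0.46639) = 37.10703°
λ₂ = λ₁ + atan2(sin θ sin δ cos φ₁, cos δ − sin φ₁ sin φ₂) = -92.75401°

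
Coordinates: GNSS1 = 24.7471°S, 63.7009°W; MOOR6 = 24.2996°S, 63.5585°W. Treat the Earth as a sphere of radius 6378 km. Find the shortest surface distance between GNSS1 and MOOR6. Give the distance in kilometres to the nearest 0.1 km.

51.9 km

Δφ = 0.4475°,  Δλ = 0.1424°
a = sin²(Δφ/2) + cos φ₁ cos φ₂ sin²(Δλ/2) = 0.000017
c = 2·arcsin(√a) = 0.008131 rad = 0.4659°
d = R·c = 6378 × 0.008131 = 51.9 km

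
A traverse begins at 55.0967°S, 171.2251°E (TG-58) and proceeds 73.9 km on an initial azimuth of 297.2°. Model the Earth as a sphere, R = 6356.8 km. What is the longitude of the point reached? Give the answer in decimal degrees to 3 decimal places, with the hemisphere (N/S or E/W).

170.198°E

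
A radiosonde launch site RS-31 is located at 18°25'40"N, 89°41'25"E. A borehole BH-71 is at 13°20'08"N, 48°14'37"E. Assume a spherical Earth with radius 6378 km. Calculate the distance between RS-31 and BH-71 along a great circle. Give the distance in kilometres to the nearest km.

RS-31: φ = +18.42778°, λ = +89.69028°
BH-71: φ = +13.33556°, λ = +48.24361°
Δφ = -5.0922°,  Δλ = -41.4467°
a = sin²(Δφ/2) + cos φ₁ cos φ₂ sin²(Δλ/2) = 0.117564
c = 2·arcsin(√a) = 0.699952 rad = 40.1043°
d = R·c = 6378 × 0.699952 = 4464.3 km

4464 km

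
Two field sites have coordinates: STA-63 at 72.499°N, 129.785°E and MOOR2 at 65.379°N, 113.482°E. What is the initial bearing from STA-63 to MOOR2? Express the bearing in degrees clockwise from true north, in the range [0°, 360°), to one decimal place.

Δλ = -16.3030°
y = sin Δλ · cos φ₂ = -0.116951
x = cos φ₁ sin φ₂ − sin φ₁ cos φ₂ cos Δλ = -0.107971
θ = atan2(y, x) = -132.7139° → 227.2861° (mod 360°)

227.3°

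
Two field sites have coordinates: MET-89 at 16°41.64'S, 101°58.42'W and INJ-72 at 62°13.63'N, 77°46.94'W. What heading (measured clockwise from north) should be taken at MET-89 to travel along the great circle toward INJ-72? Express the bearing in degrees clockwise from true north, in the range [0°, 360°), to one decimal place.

MET-89: φ = -16.69400°, λ = -101.97367°
INJ-72: φ = +62.22717°, λ = -77.78233°
Δλ = 24.1913°
y = sin Δλ · cos φ₂ = 0.190946
x = cos φ₁ sin φ₂ − sin φ₁ cos φ₂ cos Δλ = 0.969609
θ = atan2(y, x) = 11.1408° → 11.1408° (mod 360°)

11.1°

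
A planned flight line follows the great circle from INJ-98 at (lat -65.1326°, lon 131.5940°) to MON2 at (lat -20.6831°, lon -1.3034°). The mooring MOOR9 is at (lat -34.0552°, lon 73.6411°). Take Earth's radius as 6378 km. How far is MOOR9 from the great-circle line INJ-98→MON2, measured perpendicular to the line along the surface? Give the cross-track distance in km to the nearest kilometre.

4289 km

δ₁₃ = central angle INJ-98→MOOR9 = 0.805241 rad  (haversine)
θ₁₃ = bearing INJ-98→MOOR9 = 283.096°,  θ₁₂ = bearing INJ-98→MON2 = 223.339°
dₓₜ = R·arcsin(sin δ₁₃ · sin(θ₁₃ − θ₁₂)) = 6378·arcsin(0.72100·sin(59.757°)) = 4288.607 km
|dₓₜ| = 4288.607 km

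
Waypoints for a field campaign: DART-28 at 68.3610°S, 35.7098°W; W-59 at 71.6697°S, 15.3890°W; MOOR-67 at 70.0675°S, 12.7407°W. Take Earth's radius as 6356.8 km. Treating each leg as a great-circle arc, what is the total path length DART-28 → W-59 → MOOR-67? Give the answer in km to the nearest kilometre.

1050 km

DART-28→W-59: c = 0.133401 rad, d = 848.00 km
W-59→MOOR-67: c = 0.031797 rad, d = 202.12 km
Total = 848.00 + 202.12 = 1050.13 km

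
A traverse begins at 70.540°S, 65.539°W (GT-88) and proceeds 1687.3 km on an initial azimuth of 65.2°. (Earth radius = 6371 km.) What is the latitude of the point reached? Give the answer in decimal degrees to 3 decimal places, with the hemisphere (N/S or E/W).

60.859°S

δ = d/R = 1687.3/6371 = 0.264841 rad
φ₂ = arcsin(sin φ₁ cos δ + cos φ₁ sin δ cos θ)
   = arcsin(-0.94287·0.96513 + 0.33315·0.26176·0.41945) = -60.85883°
λ₂ = λ₁ + atan2(sin θ sin δ cos φ₁, cos δ − sin φ₁ sin φ₂) = -36.33278°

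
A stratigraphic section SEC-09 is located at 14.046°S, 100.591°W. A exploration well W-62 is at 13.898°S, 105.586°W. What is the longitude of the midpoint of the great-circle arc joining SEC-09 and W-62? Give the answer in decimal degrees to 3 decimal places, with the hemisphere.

Bx = cos φ₂ cos Δλ = 0.967038,  By = cos φ₂ sin Δλ = -0.084520
φₘ = atan2(sin φ₁ + sin φ₂, √((cos φ₁ + Bx)² + By²)) = -13.98476°
λₘ = λ₁ + atan2(By, cos φ₁ + Bx) = -103.08930°

103.089°W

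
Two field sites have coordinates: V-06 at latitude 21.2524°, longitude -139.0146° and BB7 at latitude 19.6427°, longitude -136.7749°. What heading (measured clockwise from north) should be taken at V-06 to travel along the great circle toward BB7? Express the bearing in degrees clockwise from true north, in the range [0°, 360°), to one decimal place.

127.1°

Δλ = 2.2397°
y = sin Δλ · cos φ₂ = 0.036806
x = cos φ₁ sin φ₂ − sin φ₁ cos φ₂ cos Δλ = -0.027830
θ = atan2(y, x) = 127.0940° → 127.0940° (mod 360°)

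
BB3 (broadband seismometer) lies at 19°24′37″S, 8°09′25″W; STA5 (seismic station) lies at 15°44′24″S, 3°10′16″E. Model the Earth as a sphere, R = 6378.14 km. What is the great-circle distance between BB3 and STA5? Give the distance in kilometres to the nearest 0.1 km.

BB3: φ = -19.41028°, λ = -8.15694°
STA5: φ = -15.74000°, λ = +3.17111°
Δφ = 3.6703°,  Δλ = 11.3281°
a = sin²(Δφ/2) + cos φ₁ cos φ₂ sin²(Δλ/2) = 0.009868
c = 2·arcsin(√a) = 0.199005 rad = 11.4021°
d = R·c = 6378.14 × 0.199005 = 1269.3 km

1269.3 km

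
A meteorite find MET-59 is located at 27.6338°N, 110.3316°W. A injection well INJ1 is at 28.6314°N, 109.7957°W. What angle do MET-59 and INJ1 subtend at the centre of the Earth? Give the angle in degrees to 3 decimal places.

1.104°

Δφ = 0.9976°,  Δλ = 0.5359°
a = sin²(Δφ/2) + cos φ₁ cos φ₂ sin²(Δλ/2) = 0.000093
c = 2·arcsin(√a) = 0.019266 rad = 1.1039°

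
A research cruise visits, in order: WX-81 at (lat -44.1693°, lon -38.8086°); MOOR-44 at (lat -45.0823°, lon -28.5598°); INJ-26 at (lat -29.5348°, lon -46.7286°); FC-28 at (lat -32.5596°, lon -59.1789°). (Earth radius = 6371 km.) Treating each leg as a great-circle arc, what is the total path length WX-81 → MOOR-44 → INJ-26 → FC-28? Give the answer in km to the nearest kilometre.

WX-81→MOOR-44: c = 0.128212 rad, d = 816.84 km
MOOR-44→INJ-26: c = 0.368749 rad, d = 2349.30 km
INJ-26→FC-28: c = 0.193372 rad, d = 1231.97 km
Total = 816.84 + 2349.30 + 1231.97 = 4398.12 km

4398 km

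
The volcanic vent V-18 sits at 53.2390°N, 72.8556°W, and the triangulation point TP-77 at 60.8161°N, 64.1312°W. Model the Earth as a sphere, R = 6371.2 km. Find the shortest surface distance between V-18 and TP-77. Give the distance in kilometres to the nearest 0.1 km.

992.5 km

Δφ = 7.5771°,  Δλ = 8.7244°
a = sin²(Δφ/2) + cos φ₁ cos φ₂ sin²(Δλ/2) = 0.006054
c = 2·arcsin(√a) = 0.155774 rad = 8.9252°
d = R·c = 6371.2 × 0.155774 = 992.5 km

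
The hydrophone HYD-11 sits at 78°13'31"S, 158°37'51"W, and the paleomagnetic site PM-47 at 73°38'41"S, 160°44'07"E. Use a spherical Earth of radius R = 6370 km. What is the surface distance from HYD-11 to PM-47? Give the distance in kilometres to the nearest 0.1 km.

1177.9 km

HYD-11: φ = -78.22528°, λ = -158.63083°
PM-47: φ = -73.64472°, λ = +160.73528°
Δφ = 4.5806°,  Δλ = -40.6339°
a = sin²(Δφ/2) + cos φ₁ cos φ₂ sin²(Δλ/2) = 0.008525
c = 2·arcsin(√a) = 0.184920 rad = 10.5951°
d = R·c = 6370 × 0.184920 = 1177.9 km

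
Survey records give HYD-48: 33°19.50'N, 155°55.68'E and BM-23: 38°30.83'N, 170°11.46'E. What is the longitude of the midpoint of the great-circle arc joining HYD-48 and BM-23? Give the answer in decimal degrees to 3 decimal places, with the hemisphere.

HYD-48: φ = +33.32500°, λ = +155.92800°
BM-23: φ = +38.51383°, λ = +170.19100°
Bx = cos φ₂ cos Δλ = 0.758339,  By = cos φ₂ sin Δλ = 0.192777
φₘ = atan2(sin φ₁ + sin φ₂, √((cos φ₁ + Bx)² + By²)) = 36.13084°
λₘ = λ₁ + atan2(By, cos φ₁ + Bx) = 162.82420°

162.824°E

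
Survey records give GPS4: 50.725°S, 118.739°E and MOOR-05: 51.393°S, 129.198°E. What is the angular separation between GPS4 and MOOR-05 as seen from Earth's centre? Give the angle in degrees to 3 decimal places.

6.602°

Δφ = -0.6680°,  Δλ = 10.4590°
a = sin²(Δφ/2) + cos φ₁ cos φ₂ sin²(Δλ/2) = 0.003315
c = 2·arcsin(√a) = 0.115224 rad = 6.6018°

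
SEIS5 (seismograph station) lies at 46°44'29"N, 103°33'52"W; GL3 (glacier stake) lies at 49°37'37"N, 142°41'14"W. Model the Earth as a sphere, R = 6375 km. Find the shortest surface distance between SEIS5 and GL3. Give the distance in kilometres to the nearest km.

2887 km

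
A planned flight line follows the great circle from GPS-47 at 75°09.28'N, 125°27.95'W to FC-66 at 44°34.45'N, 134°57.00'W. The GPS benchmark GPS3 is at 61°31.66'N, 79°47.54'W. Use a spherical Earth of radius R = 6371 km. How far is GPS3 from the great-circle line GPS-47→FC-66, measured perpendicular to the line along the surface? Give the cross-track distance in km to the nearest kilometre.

2306 km

GPS-47: φ = +75.15467°, λ = -125.46583°
FC-66: φ = +44.57417°, λ = -134.95000°
GPS3: φ = +61.52767°, λ = -79.79233°
δ₁₃ = central angle GPS-47→GPS3 = 0.362386 rad  (haversine)
θ₁₃ = bearing GPS-47→GPS3 = 105.842°,  θ₁₂ = bearing GPS-47→FC-66 = 193.228°
dₓₜ = R·arcsin(sin δ₁₃ · sin(θ₁₃ − θ₁₂)) = 6371·arcsin(0.35451·sin(-87.386°)) = -2306.248 km
|dₓₜ| = 2306.248 km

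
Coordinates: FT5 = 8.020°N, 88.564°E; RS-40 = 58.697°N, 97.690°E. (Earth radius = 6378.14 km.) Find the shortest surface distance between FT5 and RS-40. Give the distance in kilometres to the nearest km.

Δφ = 50.6770°,  Δλ = 9.1260°
a = sin²(Δφ/2) + cos φ₁ cos φ₂ sin²(Δλ/2) = 0.186410
c = 2·arcsin(√a) = 0.892870 rad = 51.1577°
d = R·c = 6378.14 × 0.892870 = 5694.9 km

5695 km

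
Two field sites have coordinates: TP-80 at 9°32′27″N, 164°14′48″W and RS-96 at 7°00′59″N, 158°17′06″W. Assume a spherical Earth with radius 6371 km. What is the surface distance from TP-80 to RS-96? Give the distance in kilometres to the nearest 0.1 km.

TP-80: φ = +9.54083°, λ = -164.24667°
RS-96: φ = +7.01639°, λ = -158.28500°
Δφ = -2.5244°,  Δλ = 5.9617°
a = sin²(Δφ/2) + cos φ₁ cos φ₂ sin²(Δλ/2) = 0.003132
c = 2·arcsin(√a) = 0.111988 rad = 6.4164°
d = R·c = 6371 × 0.111988 = 713.5 km

713.5 km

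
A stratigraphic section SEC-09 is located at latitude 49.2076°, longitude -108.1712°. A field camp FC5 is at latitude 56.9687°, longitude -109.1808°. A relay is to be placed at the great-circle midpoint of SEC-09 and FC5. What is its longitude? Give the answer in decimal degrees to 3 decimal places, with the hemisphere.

108.630°W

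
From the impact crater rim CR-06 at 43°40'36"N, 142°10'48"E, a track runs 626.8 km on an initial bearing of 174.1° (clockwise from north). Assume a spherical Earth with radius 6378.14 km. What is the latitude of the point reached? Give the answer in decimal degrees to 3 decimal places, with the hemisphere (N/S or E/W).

CR-06: φ = +43.67667°, λ = +142.18000°
δ = d/R = 626.8/6378.14 = 0.098273 rad
φ₂ = arcsin(sin φ₁ cos δ + cos φ₁ sin δ cos θ)
   = arcsin(0.69059·0.99518 + 0.72325·0.09812·-0.99470) = 38.07338°
λ₂ = λ₁ + atan2(sin θ sin δ cos φ₁, cos δ − sin φ₁ sin φ₂) = 142.91407°

38.073°N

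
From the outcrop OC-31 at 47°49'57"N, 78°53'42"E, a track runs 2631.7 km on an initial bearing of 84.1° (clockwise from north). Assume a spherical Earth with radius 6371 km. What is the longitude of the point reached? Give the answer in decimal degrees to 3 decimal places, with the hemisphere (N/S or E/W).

113.245°E

OC-31: φ = +47.83250°, λ = +78.89500°
δ = d/R = 2631.7/6371 = 0.413075 rad
φ₂ = arcsin(sin φ₁ cos δ + cos φ₁ sin δ cos θ)
   = arcsin(0.74119·0.91589 + 0.67130·0.40143·0.10279) = 44.95453°
λ₂ = λ₁ + atan2(sin θ sin δ cos φ₁, cos δ − sin φ₁ sin φ₂) = 113.24518°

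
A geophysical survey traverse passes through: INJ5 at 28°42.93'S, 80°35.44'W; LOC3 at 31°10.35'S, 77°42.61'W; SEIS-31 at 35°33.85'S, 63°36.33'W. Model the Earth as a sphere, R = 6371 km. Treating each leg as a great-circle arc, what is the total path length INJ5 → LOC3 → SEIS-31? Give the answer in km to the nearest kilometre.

1786 km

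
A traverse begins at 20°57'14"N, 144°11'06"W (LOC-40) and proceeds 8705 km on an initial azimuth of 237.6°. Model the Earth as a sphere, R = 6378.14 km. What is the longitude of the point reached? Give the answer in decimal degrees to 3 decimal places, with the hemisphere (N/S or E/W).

150.425°E

LOC-40: φ = +20.95389°, λ = -144.18500°
δ = d/R = 8705/6378.14 = 1.364818 rad
φ₂ = arcsin(sin φ₁ cos δ + cos φ₁ sin δ cos θ)
   = arcsin(0.35762·0.20452 + 0.93387·0.97886·-0.53583) = -24.62470°
λ₂ = λ₁ + atan2(sin θ sin δ cos φ₁, cos δ − sin φ₁ sin φ₂) = 150.42516°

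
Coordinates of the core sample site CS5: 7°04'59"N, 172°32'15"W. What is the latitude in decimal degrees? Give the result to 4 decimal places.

7.0831°N

7° + 4′/60 + 59″/3600 = 7 + 0.06667 + 0.01639 = 7.0831°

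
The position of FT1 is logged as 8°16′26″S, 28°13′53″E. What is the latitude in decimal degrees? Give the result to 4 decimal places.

8° + 16′/60 + 26″/3600 = 8 + 0.26667 + 0.00722 = 8.2739°

8.2739°S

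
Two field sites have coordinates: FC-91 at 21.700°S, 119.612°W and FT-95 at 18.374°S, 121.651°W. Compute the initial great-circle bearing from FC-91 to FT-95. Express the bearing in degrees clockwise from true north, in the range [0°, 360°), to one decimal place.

329.7°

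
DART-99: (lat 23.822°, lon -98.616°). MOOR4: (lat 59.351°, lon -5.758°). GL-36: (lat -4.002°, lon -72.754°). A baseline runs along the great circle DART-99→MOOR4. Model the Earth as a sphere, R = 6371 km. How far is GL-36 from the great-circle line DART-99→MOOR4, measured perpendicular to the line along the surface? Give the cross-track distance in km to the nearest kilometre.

δ₁₃ = central angle DART-99→GL-36 = 0.655097 rad  (haversine)
θ₁₃ = bearing DART-99→GL-36 = 134.419°,  θ₁₂ = bearing DART-99→MOOR4 = 32.562°
dₓₜ = R·arcsin(sin δ₁₃ · sin(θ₁₃ − θ₁₂)) = 6371·arcsin(0.60924·sin(101.857°)) = 4069.839 km
|dₓₜ| = 4069.839 km

4070 km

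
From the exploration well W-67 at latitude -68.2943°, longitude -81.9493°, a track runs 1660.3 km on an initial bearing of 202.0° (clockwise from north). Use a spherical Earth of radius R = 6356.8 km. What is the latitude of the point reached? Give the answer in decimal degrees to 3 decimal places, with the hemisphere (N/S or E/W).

δ = d/R = 1660.3/6356.8 = 0.261185 rad
φ₂ = arcsin(sin φ₁ cos δ + cos φ₁ sin δ cos θ)
   = arcsin(-0.92910·0.96608 + 0.36984·0.25823·-0.92718) = -80.44718°
λ₂ = λ₁ + atan2(sin θ sin δ cos φ₁, cos δ − sin φ₁ sin φ₂) = -117.60267°

80.447°S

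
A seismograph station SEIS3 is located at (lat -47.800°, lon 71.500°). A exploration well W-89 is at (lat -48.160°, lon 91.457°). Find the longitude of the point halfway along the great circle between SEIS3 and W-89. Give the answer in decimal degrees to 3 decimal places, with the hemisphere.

Bx = cos φ₂ cos Δλ = 0.626996,  By = cos φ₂ sin Δλ = 0.227675
φₘ = atan2(sin φ₁ + sin φ₂, √((cos φ₁ + Bx)² + By²)) = -48.41395°
λₘ = λ₁ + atan2(By, cos φ₁ + Bx) = 81.44335°

81.443°E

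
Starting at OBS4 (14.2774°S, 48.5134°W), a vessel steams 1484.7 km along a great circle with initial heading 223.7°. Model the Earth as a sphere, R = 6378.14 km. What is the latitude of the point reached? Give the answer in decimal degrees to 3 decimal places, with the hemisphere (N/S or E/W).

23.678°S

δ = d/R = 1484.7/6378.14 = 0.232779 rad
φ₂ = arcsin(sin φ₁ cos δ + cos φ₁ sin δ cos θ)
   = arcsin(-0.24662·0.97303 + 0.96911·0.23068·-0.72297) = -23.67763°
λ₂ = λ₁ + atan2(sin θ sin δ cos φ₁, cos δ − sin φ₁ sin φ₂) = -58.53528°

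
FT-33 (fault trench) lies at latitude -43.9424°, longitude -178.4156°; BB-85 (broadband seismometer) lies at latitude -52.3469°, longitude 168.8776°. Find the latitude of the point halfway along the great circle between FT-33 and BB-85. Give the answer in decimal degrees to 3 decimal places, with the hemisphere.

Bx = cos φ₂ cos Δλ = 0.595918,  By = cos φ₂ sin Δλ = -0.134370
φₘ = atan2(sin φ₁ + sin φ₂, √((cos φ₁ + Bx)² + By²)) = -48.31883°
λₘ = λ₁ + atan2(By, cos φ₁ + Bx) = 175.75422°

48.319°S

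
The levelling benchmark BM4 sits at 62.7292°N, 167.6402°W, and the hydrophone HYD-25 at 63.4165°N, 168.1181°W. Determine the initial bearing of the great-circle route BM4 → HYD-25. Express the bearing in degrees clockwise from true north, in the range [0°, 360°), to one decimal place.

342.7°

Δλ = -0.4779°
y = sin Δλ · cos φ₂ = -0.003733
x = cos φ₁ sin φ₂ − sin φ₁ cos φ₂ cos Δλ = 0.012009
θ = atan2(y, x) = -17.2656° → 342.7344° (mod 360°)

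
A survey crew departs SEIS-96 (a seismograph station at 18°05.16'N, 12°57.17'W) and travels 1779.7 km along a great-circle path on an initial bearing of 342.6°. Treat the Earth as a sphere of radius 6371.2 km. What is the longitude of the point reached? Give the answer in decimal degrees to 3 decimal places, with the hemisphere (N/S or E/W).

18.612°W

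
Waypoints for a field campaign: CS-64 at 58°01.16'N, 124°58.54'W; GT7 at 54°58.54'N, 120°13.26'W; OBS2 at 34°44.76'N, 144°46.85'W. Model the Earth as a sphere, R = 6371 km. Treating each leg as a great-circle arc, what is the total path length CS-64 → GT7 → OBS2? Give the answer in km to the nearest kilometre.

3383 km

CS-64: φ = +58.01933°, λ = -124.97567°
GT7: φ = +54.97567°, λ = -120.22100°
OBS2: φ = +34.74600°, λ = -144.78083°
CS-64→GT7: c = 0.070110 rad, d = 446.67 km
GT7→OBS2: c = 0.460909 rad, d = 2936.45 km
Total = 446.67 + 2936.45 = 3383.12 km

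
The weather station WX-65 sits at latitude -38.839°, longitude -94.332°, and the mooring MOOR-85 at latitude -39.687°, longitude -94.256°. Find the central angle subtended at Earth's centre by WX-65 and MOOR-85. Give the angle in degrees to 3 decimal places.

Δφ = -0.8480°,  Δλ = 0.0760°
a = sin²(Δφ/2) + cos φ₁ cos φ₂ sin²(Δλ/2) = 0.000055
c = 2·arcsin(√a) = 0.014836 rad = 0.8500°

0.850°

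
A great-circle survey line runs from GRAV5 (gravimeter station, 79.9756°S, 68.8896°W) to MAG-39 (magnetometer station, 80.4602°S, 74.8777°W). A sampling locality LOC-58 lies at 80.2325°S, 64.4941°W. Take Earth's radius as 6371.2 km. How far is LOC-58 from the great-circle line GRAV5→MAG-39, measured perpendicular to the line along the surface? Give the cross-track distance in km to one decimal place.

67.3 km

δ₁₃ = central angle GRAV5→LOC-58 = 0.013922 rad  (haversine)
θ₁₃ = bearing GRAV5→LOC-58 = 110.939°,  θ₁₂ = bearing GRAV5→MAG-39 = 241.600°
dₓₜ = R·arcsin(sin δ₁₃ · sin(θ₁₃ − θ₁₂)) = 6371.2·arcsin(0.01392·sin(-130.662°)) = -67.284 km
|dₓₜ| = 67.284 km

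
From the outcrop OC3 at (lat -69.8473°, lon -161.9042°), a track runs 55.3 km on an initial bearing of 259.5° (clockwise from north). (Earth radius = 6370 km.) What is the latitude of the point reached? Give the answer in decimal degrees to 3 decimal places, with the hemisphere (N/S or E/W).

69.932°S

δ = d/R = 55.3/6370 = 0.008681 rad
φ₂ = arcsin(sin φ₁ cos δ + cos φ₁ sin δ cos θ)
   = arcsin(-0.93878·0.99996 + 0.34452·0.00868·-0.18224) = -69.93223°
λ₂ = λ₁ + atan2(sin θ sin δ cos φ₁, cos δ − sin φ₁ sin φ₂) = -163.32965°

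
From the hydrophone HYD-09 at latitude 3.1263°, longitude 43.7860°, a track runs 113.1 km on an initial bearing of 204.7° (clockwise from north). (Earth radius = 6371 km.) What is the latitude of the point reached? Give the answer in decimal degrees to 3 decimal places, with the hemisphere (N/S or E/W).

2.202°N

δ = d/R = 113.1/6371 = 0.017752 rad
φ₂ = arcsin(sin φ₁ cos δ + cos φ₁ sin δ cos θ)
   = arcsin(0.05454·0.99984 + 0.99851·0.01775·-0.90851) = 2.20215°
λ₂ = λ₁ + atan2(sin θ sin δ cos φ₁, cos δ − sin φ₁ sin φ₂) = 43.36068°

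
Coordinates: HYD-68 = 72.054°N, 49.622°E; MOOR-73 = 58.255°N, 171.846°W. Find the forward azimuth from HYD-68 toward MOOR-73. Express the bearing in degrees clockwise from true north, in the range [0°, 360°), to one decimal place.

28.7°

Δλ = 138.5320°
y = sin Δλ · cos φ₂ = 0.348411
x = cos φ₁ sin φ₂ − sin φ₁ cos φ₂ cos Δλ = 0.637094
θ = atan2(y, x) = 28.6731° → 28.6731° (mod 360°)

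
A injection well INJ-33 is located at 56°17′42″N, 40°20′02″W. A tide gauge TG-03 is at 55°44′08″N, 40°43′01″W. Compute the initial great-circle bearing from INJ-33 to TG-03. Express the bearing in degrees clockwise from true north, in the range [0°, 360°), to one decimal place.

INJ-33: φ = +56.29500°, λ = -40.33389°
TG-03: φ = +55.73556°, λ = -40.71694°
Δλ = -0.3831°
y = sin Δλ · cos φ₂ = -0.003764
x = cos φ₁ sin φ₂ − sin φ₁ cos φ₂ cos Δλ = -0.009754
θ = atan2(y, x) = -158.8976° → 201.1024° (mod 360°)

201.1°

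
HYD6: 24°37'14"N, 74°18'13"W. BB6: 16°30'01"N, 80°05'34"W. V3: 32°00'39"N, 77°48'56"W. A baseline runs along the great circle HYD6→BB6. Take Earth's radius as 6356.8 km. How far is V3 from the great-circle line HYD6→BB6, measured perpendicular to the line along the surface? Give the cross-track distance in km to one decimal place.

HYD6: φ = +24.62056°, λ = -74.30361°
BB6: φ = +16.50028°, λ = -80.09278°
V3: φ = +32.01083°, λ = -77.81556°
δ₁₃ = central angle HYD6→V3 = 0.139789 rad  (haversine)
θ₁₃ = bearing HYD6→V3 = 338.112°,  θ₁₂ = bearing HYD6→BB6 = 214.788°
dₓₜ = R·arcsin(sin δ₁₃ · sin(θ₁₃ − θ₁₂)) = 6356.8·arcsin(0.13933·sin(123.324°)) = 741.771 km
|dₓₜ| = 741.771 km

741.8 km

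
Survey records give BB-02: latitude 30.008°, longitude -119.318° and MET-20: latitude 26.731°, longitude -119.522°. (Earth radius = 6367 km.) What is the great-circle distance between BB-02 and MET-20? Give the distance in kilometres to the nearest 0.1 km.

Δφ = -3.2770°,  Δλ = -0.2040°
a = sin²(Δφ/2) + cos φ₁ cos φ₂ sin²(Δλ/2) = 0.000820
c = 2·arcsin(√a) = 0.057280 rad = 3.2819°
d = R·c = 6367 × 0.057280 = 364.7 km

364.7 km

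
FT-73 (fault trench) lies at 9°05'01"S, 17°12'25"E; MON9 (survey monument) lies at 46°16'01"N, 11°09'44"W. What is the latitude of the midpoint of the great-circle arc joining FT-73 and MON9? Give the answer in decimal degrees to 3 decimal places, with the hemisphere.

19.117°N

FT-73: φ = -9.08361°, λ = +17.20694°
MON9: φ = +46.26694°, λ = -11.16222°
Bx = cos φ₂ cos Δλ = 0.608277,  By = cos φ₂ sin Δλ = -0.328471
φₘ = atan2(sin φ₁ + sin φ₂, √((cos φ₁ + Bx)² + By²)) = 19.11678°
λₘ = λ₁ + atan2(By, cos φ₁ + Bx) = 5.57546°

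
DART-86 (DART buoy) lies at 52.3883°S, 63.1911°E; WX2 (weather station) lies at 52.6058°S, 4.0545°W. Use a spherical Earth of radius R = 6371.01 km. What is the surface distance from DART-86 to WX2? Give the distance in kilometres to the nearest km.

Δφ = -0.2175°,  Δλ = -67.2456°
a = sin²(Δφ/2) + cos φ₁ cos φ₂ sin²(Δλ/2) = 0.113644
c = 2·arcsin(√a) = 0.687694 rad = 39.4020°
d = R·c = 6371.01 × 0.687694 = 4381.3 km

4381 km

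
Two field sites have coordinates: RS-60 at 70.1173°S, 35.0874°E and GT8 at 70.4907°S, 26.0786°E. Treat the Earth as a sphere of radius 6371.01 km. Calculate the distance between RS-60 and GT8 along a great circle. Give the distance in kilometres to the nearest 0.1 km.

339.8 km

Δφ = -0.3734°,  Δλ = -9.0088°
a = sin²(Δφ/2) + cos φ₁ cos φ₂ sin²(Δλ/2) = 0.000711
c = 2·arcsin(√a) = 0.053341 rad = 3.0562°
d = R·c = 6371.01 × 0.053341 = 339.8 km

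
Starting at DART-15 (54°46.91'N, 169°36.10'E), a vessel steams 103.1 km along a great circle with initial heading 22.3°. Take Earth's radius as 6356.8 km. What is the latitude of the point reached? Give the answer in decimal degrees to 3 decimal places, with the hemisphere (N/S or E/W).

DART-15: φ = +54.78183°, λ = +169.60167°
δ = d/R = 103.1/6356.8 = 0.016219 rad
φ₂ = arcsin(sin φ₁ cos δ + cos φ₁ sin δ cos θ)
   = arcsin(0.81696·0.99987 + 0.57669·0.01622·0.92521) = 55.64003°
λ₂ = λ₁ + atan2(sin θ sin δ cos φ₁, cos δ − sin φ₁ sin φ₂) = 170.22643°

55.640°N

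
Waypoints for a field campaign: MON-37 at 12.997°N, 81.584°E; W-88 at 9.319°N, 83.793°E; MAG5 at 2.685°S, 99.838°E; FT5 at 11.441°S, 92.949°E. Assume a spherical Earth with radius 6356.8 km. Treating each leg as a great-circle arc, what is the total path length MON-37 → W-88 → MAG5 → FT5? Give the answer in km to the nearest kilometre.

3924 km

MON-37→W-88: c = 0.074505 rad, d = 473.61 km
W-88→MAG5: c = 0.348944 rad, d = 2218.17 km
MAG5→FT5: c = 0.193812 rad, d = 1232.02 km
Total = 473.61 + 2218.17 + 1232.02 = 3923.80 km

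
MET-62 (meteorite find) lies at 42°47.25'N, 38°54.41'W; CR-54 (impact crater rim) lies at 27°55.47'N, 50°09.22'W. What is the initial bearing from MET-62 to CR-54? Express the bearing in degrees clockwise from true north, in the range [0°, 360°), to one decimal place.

MET-62: φ = +42.78750°, λ = -38.90683°
CR-54: φ = +27.92450°, λ = -50.15367°
Δλ = -11.2468°
y = sin Δλ · cos φ₂ = -0.172327
x = cos φ₁ sin φ₂ − sin φ₁ cos φ₂ cos Δλ = -0.244983
θ = atan2(y, x) = -144.8765° → 215.1235° (mod 360°)

215.1°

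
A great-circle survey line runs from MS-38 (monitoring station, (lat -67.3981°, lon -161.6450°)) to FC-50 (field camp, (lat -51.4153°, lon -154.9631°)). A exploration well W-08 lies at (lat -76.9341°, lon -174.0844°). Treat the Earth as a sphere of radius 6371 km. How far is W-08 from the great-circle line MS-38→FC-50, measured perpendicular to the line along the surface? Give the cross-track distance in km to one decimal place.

δ₁₃ = central angle MS-38→W-08 = 0.178326 rad  (haversine)
θ₁₃ = bearing MS-38→W-08 = 195.934°,  θ₁₂ = bearing MS-38→FC-50 = 14.968°
dₓₜ = R·arcsin(sin δ₁₃ · sin(θ₁₃ − θ₁₂)) = 6371·arcsin(0.17738·sin(180.966°)) = -19.059 km
|dₓₜ| = 19.059 km

19.1 km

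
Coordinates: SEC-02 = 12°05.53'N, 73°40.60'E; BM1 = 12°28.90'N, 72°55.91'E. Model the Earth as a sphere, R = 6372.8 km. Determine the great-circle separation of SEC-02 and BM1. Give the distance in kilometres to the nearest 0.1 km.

SEC-02: φ = +12.09217°, λ = +73.67667°
BM1: φ = +12.48167°, λ = +72.93183°
Δφ = 0.3895°,  Δλ = -0.7448°
a = sin²(Δφ/2) + cos φ₁ cos φ₂ sin²(Δλ/2) = 0.000052
c = 2·arcsin(√a) = 0.014407 rad = 0.8254°
d = R·c = 6372.8 × 0.014407 = 91.8 km

91.8 km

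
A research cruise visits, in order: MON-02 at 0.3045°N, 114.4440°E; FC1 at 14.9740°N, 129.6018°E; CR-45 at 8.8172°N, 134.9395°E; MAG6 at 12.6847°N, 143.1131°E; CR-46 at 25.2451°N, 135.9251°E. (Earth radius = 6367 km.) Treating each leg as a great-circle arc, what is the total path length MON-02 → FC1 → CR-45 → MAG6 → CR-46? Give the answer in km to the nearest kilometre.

5803 km

MON-02→FC1: c = 0.365923 rad, d = 2329.83 km
FC1→CR-45: c = 0.140882 rad, d = 896.99 km
CR-45→MAG6: c = 0.155530 rad, d = 990.26 km
MAG6→CR-46: c = 0.249110 rad, d = 1586.08 km
Total = 2329.83 + 896.99 + 990.26 + 1586.08 = 5803.17 km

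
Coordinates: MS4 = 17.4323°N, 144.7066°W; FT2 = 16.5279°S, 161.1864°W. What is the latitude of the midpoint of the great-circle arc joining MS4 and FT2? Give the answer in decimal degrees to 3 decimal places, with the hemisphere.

0.457°N

Bx = cos φ₂ cos Δλ = 0.919299,  By = cos φ₂ sin Δλ = -0.271956
φₘ = atan2(sin φ₁ + sin φ₂, √((cos φ₁ + Bx)² + By²)) = 0.45692°
λₘ = λ₁ + atan2(By, cos φ₁ + Bx) = -152.96650°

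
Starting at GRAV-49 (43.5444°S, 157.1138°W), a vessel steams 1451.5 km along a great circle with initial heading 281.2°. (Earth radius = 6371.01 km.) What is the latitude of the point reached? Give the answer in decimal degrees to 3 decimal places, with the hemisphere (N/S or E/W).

39.741°S

δ = d/R = 1451.5/6371.01 = 0.227829 rad
φ₂ = arcsin(sin φ₁ cos δ + cos φ₁ sin δ cos θ)
   = arcsin(-0.68892·0.97416 + 0.72484·0.22586·0.19423) = -39.74078°
λ₂ = λ₁ + atan2(sin θ sin δ cos φ₁, cos δ − sin φ₁ sin φ₂) = -173.86026°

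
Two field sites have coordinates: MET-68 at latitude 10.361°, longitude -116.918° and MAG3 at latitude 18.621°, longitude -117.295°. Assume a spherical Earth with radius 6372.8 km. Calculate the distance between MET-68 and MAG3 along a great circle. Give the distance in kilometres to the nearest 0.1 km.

Δφ = 8.2600°,  Δλ = -0.3770°
a = sin²(Δφ/2) + cos φ₁ cos φ₂ sin²(Δλ/2) = 0.005197
c = 2·arcsin(√a) = 0.144305 rad = 8.2680°
d = R·c = 6372.8 × 0.144305 = 919.6 km

919.6 km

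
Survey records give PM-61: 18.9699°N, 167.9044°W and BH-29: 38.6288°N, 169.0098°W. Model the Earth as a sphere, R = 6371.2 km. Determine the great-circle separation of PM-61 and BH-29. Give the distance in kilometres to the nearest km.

Δφ = 19.6589°,  Δλ = -1.1054°
a = sin²(Δφ/2) + cos φ₁ cos φ₂ sin²(Δλ/2) = 0.029213
c = 2·arcsin(√a) = 0.343521 rad = 19.6823°
d = R·c = 6371.2 × 0.343521 = 2188.6 km

2189 km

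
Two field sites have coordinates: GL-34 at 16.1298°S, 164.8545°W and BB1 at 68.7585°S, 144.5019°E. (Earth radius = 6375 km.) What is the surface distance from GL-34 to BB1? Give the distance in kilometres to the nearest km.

6825 km

Δφ = -52.6287°,  Δλ = -50.6436°
a = sin²(Δφ/2) + cos φ₁ cos φ₂ sin²(Δλ/2) = 0.260177
c = 2·arcsin(√a) = 1.070546 rad = 61.3377°
d = R·c = 6375 × 1.070546 = 6824.7 km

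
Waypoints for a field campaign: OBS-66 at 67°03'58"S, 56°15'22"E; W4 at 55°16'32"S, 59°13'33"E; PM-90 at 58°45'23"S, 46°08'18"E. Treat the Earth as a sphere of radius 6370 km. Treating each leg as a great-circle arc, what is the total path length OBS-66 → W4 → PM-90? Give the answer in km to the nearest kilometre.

2200 km

OBS-66: φ = -67.06611°, λ = +56.25611°
W4: φ = -55.27556°, λ = +59.22583°
PM-90: φ = -58.75639°, λ = +46.13833°
OBS-66→W4: c = 0.207238 rad, d = 1320.10 km
W4→PM-90: c = 0.138089 rad, d = 879.63 km
Total = 1320.10 + 879.63 = 2199.73 km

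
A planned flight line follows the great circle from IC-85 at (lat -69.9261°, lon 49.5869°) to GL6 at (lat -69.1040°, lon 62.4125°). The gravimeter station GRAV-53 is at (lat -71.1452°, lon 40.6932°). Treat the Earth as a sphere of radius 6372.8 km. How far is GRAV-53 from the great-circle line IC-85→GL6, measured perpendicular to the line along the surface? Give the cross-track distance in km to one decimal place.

δ₁₃ = central angle IC-85→GRAV-53 = 0.055864 rad  (haversine)
θ₁₃ = bearing IC-85→GRAV-53 = 243.487°,  θ₁₂ = bearing IC-85→GL6 = 85.674°
dₓₜ = R·arcsin(sin δ₁₃ · sin(θ₁₃ − θ₁₂)) = 6372.8·arcsin(0.05583·sin(157.813°)) = 134.382 km
|dₓₜ| = 134.382 km

134.4 km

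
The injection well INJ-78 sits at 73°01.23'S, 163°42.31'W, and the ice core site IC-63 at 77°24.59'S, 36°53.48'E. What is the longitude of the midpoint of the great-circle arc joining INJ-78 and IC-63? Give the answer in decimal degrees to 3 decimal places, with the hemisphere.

155.223°E

INJ-78: φ = -73.02050°, λ = -163.70517°
IC-63: φ = -77.40983°, λ = +36.89133°
Bx = cos φ₂ cos Δλ = -0.204043,  By = cos φ₂ sin Δλ = -0.076680
φₘ = atan2(sin φ₁ + sin φ₂, √((cos φ₁ + Bx)² + By²)) = -86.54364°
λₘ = λ₁ + atan2(By, cos φ₁ + Bx) = 155.22261°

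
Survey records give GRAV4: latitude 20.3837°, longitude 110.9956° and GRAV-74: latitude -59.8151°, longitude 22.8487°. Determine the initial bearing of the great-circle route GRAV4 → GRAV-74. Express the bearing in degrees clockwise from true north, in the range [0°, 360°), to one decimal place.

Δλ = -88.1469°
y = sin Δλ · cos φ₂ = -0.502529
x = cos φ₁ sin φ₂ − sin φ₁ cos φ₂ cos Δλ = -0.815942
θ = atan2(y, x) = -148.3716° → 211.6284° (mod 360°)

211.6°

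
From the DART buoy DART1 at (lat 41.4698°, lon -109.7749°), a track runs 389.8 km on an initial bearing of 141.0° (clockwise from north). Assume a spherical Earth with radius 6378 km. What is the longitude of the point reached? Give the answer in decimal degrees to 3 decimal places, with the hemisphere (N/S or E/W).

δ = d/R = 389.8/6378 = 0.061116 rad
φ₂ = arcsin(sin φ₁ cos δ + cos φ₁ sin δ cos θ)
   = arcsin(0.66223·0.99813 + 0.74930·0.06108·-0.77715) = 38.71315°
λ₂ = λ₁ + atan2(sin θ sin δ cos φ₁, cos δ − sin φ₁ sin φ₂) = -106.95130°

106.951°W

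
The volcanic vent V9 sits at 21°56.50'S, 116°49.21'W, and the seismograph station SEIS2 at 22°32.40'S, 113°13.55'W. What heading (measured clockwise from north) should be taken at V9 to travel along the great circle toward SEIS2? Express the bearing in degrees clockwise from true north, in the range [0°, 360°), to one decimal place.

100.9°

V9: φ = -21.94167°, λ = -116.82017°
SEIS2: φ = -22.54000°, λ = -113.22583°
Δλ = 3.5943°
y = sin Δλ · cos φ₂ = 0.057903
x = cos φ₁ sin φ₂ − sin φ₁ cos φ₂ cos Δλ = -0.011122
θ = atan2(y, x) = 100.8725° → 100.8725° (mod 360°)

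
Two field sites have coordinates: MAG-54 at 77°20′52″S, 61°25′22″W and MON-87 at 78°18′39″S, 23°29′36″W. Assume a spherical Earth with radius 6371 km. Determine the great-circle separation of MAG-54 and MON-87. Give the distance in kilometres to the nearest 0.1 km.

879.6 km

MAG-54: φ = -77.34778°, λ = -61.42278°
MON-87: φ = -78.31083°, λ = -23.49333°
Δφ = -0.9631°,  Δλ = 37.9294°
a = sin²(Δφ/2) + cos φ₁ cos φ₂ sin²(Δλ/2) = 0.004757
c = 2·arcsin(√a) = 0.138059 rad = 7.9102°
d = R·c = 6371 × 0.138059 = 879.6 km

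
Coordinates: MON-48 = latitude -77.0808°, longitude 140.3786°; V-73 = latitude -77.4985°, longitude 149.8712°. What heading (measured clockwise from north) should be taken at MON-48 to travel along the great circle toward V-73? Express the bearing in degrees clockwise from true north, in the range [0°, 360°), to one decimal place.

105.9°

Δλ = 9.4926°
y = sin Δλ · cos φ₂ = 0.035699
x = cos φ₁ sin φ₂ − sin φ₁ cos φ₂ cos Δλ = -0.010179
θ = atan2(y, x) = 105.9148° → 105.9148° (mod 360°)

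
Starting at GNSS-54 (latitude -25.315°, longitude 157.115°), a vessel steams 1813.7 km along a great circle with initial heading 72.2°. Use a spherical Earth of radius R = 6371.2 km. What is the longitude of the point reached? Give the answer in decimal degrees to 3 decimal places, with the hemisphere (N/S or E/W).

173.588°E

δ = d/R = 1813.7/6371.2 = 0.284672 rad
φ₂ = arcsin(sin φ₁ cos δ + cos φ₁ sin δ cos θ)
   = arcsin(-0.42759·0.95975 + 0.90397·0.28084·0.30570) = -19.43746°
λ₂ = λ₁ + atan2(sin θ sin δ cos φ₁, cos δ − sin φ₁ sin φ₂) = 173.58777°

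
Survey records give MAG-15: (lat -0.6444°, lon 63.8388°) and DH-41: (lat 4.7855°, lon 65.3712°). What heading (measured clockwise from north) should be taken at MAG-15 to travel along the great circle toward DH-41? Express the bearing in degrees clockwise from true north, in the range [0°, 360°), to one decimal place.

15.7°

Δλ = 1.5324°
y = sin Δλ · cos φ₂ = 0.026649
x = cos φ₁ sin φ₂ − sin φ₁ cos φ₂ cos Δλ = 0.094624
θ = atan2(y, x) = 15.7289° → 15.7289° (mod 360°)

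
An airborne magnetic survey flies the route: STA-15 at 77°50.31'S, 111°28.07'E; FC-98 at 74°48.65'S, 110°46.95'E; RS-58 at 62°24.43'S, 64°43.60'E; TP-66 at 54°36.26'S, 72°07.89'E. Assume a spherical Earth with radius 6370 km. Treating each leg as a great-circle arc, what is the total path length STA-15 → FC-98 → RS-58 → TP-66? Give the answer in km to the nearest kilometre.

STA-15: φ = -77.83850°, λ = +111.46783°
FC-98: φ = -74.81083°, λ = +110.78250°
RS-58: φ = -62.40717°, λ = +64.72667°
TP-66: φ = -54.60433°, λ = +72.13150°
STA-15→FC-98: c = 0.052917 rad, d = 337.08 km
FC-98→RS-58: c = 0.349576 rad, d = 2226.80 km
RS-58→TP-66: c = 0.151779 rad, d = 966.83 km
Total = 337.08 + 2226.80 + 966.83 = 3530.72 km

3531 km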